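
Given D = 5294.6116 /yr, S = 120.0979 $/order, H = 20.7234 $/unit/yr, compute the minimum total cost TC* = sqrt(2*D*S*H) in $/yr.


2*D*S*H = 26354848.6045
TC* = sqrt(26354848.6045) = 5133.6974

5133.6974 $/yr


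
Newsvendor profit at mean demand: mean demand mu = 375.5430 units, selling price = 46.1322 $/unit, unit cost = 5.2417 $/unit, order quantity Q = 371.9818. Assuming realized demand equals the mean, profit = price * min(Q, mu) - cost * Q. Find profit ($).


Sales at mu = min(371.9818, 375.5430) = 371.9818
Revenue = 46.1322 * 371.9818 = 17160.3388
Total cost = 5.2417 * 371.9818 = 1949.8170
Profit = 17160.3388 - 1949.8170 = 15210.5218

15210.5218 $


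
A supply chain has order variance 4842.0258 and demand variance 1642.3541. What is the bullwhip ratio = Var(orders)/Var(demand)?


BW = 4842.0258 / 1642.3541 = 2.9482

2.9482


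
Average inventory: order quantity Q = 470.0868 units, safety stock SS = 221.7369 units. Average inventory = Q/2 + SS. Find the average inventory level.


Q/2 = 235.0434
Avg = 235.0434 + 221.7369 = 456.7803

456.7803 units


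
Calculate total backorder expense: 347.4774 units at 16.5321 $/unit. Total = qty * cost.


Total = 347.4774 * 16.5321 = 5744.5311

5744.5311 $


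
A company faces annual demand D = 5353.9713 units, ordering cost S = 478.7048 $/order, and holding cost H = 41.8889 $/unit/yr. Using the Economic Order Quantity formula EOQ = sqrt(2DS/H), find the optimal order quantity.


2*D*S = 2 * 5353.9713 * 478.7048 = 5125943.5207
2*D*S/H = 122369.9720
EOQ = sqrt(122369.9720) = 349.8142

349.8142 units


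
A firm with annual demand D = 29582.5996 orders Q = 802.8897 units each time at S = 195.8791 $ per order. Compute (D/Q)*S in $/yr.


Number of orders = D/Q = 36.8452
Cost = 36.8452 * 195.8791 = 7217.1968

7217.1968 $/yr


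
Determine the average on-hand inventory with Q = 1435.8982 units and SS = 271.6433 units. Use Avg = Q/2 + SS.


Q/2 = 717.9491
Avg = 717.9491 + 271.6433 = 989.5924

989.5924 units


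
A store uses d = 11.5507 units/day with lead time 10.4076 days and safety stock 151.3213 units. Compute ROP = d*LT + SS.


d*LT = 11.5507 * 10.4076 = 120.2151
ROP = 120.2151 + 151.3213 = 271.5364

271.5364 units


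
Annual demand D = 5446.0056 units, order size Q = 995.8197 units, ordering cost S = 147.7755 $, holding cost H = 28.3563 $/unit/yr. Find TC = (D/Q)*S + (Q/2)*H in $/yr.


Ordering cost = D*S/Q = 808.1646
Holding cost = Q*H/2 = 14118.8811
TC = 808.1646 + 14118.8811 = 14927.0457

14927.0457 $/yr


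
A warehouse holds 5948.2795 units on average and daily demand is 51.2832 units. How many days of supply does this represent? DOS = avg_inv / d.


DOS = 5948.2795 / 51.2832 = 115.9889

115.9889 days


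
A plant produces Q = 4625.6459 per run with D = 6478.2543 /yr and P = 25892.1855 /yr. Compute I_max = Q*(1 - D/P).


D/P = 0.2502
1 - D/P = 0.7498
I_max = 4625.6459 * 0.7498 = 3468.3040

3468.3040 units


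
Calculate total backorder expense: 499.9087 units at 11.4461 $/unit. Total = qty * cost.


Total = 499.9087 * 11.4461 = 5722.0050

5722.0050 $


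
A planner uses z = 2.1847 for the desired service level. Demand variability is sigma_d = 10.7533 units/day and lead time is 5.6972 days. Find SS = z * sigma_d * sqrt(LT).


sqrt(LT) = sqrt(5.6972) = 2.3869
SS = 2.1847 * 10.7533 * 2.3869 = 56.0744

56.0744 units


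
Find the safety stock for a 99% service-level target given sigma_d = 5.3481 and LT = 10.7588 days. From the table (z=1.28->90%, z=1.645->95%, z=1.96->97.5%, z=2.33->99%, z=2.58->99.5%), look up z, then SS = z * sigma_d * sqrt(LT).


From the table, SL = 99% corresponds to z = 2.33
sqrt(LT) = sqrt(10.7588) = 3.2801
SS = 2.33 * 5.3481 * 3.2801 = 40.8731

40.8731 units


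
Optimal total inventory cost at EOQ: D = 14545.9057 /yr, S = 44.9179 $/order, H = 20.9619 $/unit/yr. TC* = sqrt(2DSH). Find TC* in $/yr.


2*D*S*H = 27391817.6698
TC* = sqrt(27391817.6698) = 5233.7193

5233.7193 $/yr


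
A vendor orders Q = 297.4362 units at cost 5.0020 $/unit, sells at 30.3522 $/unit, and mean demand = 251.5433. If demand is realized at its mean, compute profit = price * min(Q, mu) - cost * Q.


Sales at mu = min(297.4362, 251.5433) = 251.5433
Revenue = 30.3522 * 251.5433 = 7634.8926
Total cost = 5.0020 * 297.4362 = 1487.7759
Profit = 7634.8926 - 1487.7759 = 6147.1167

6147.1167 $


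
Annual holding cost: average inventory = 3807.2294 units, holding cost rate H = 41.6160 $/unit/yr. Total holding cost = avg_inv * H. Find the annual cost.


Cost = 3807.2294 * 41.6160 = 158441.6587

158441.6587 $/yr


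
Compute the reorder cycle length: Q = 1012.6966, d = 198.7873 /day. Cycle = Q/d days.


Cycle = 1012.6966 / 198.7873 = 5.0944

5.0944 days


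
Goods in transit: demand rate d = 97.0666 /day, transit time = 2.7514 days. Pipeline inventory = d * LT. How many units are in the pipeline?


Pipeline = 97.0666 * 2.7514 = 267.0690

267.0690 units


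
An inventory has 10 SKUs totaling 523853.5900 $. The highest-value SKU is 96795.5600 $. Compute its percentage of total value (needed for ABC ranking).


Top item = 96795.5600
Total = 523853.5900
Percentage = 96795.5600 / 523853.5900 * 100 = 18.4776

18.4776%


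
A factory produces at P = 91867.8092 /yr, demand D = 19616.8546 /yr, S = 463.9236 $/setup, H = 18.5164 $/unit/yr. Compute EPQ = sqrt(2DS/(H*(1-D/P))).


1 - D/P = 1 - 0.2135 = 0.7865
H*(1-D/P) = 14.5625
2DS = 18201443.6134
EPQ = sqrt(1249882.1069) = 1117.9813

1117.9813 units


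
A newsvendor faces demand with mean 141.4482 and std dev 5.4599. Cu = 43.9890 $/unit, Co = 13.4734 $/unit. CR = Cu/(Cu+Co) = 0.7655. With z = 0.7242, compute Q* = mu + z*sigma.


CR = Cu/(Cu+Co) = 43.9890/(43.9890+13.4734) = 0.7655
z = 0.7242
Q* = 141.4482 + 0.7242 * 5.4599 = 145.4023

145.4023 units


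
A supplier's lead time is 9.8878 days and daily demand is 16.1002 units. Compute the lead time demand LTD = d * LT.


LTD = 16.1002 * 9.8878 = 159.1956

159.1956 units


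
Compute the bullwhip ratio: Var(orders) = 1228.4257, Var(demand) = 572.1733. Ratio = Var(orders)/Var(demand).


BW = 1228.4257 / 572.1733 = 2.1469

2.1469


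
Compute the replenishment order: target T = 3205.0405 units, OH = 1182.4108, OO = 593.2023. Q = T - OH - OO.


Inventory position = OH + OO = 1182.4108 + 593.2023 = 1775.6131
Q = 3205.0405 - 1775.6131 = 1429.4274

1429.4274 units


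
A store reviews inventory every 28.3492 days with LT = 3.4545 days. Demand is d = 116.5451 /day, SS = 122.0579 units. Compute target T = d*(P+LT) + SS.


P + LT = 31.8037
d*(P+LT) = 116.5451 * 31.8037 = 3706.5654
T = 3706.5654 + 122.0579 = 3828.6233

3828.6233 units


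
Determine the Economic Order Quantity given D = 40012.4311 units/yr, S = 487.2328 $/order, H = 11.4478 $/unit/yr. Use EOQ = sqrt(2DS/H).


2*D*S = 2 * 40012.4311 * 487.2328 = 38990737.6793
2*D*S/H = 3405959.0209
EOQ = sqrt(3405959.0209) = 1845.5241

1845.5241 units


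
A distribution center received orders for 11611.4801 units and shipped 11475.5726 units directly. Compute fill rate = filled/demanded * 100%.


FR = 11475.5726 / 11611.4801 * 100 = 98.8295

98.8295%


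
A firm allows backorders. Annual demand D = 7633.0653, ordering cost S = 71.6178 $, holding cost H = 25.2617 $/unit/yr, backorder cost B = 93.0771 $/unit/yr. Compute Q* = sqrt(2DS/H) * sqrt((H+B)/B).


sqrt(2DS/H) = 208.0385
sqrt((H+B)/B) = 1.1276
Q* = 208.0385 * 1.1276 = 234.5772

234.5772 units


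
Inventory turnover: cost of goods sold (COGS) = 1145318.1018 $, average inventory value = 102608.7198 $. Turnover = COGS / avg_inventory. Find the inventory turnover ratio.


Turnover = 1145318.1018 / 102608.7198 = 11.1620

11.1620


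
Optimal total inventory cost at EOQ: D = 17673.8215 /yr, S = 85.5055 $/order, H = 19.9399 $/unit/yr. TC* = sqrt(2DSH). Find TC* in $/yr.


2*D*S*H = 60266710.4556
TC* = sqrt(60266710.4556) = 7763.1637

7763.1637 $/yr


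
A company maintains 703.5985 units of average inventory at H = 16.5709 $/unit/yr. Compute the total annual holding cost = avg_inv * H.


Cost = 703.5985 * 16.5709 = 11659.2604

11659.2604 $/yr


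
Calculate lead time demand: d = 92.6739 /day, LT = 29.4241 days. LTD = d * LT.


LTD = 92.6739 * 29.4241 = 2726.8461

2726.8461 units


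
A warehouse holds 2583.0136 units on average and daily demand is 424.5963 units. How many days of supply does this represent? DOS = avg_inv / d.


DOS = 2583.0136 / 424.5963 = 6.0835

6.0835 days


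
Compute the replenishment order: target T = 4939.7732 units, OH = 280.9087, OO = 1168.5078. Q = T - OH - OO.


Inventory position = OH + OO = 280.9087 + 1168.5078 = 1449.4165
Q = 4939.7732 - 1449.4165 = 3490.3567

3490.3567 units


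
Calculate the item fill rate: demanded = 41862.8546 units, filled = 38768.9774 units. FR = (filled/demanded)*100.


FR = 38768.9774 / 41862.8546 * 100 = 92.6095

92.6095%


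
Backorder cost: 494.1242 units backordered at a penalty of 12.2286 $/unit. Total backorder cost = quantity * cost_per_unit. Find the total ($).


Total = 494.1242 * 12.2286 = 6042.4472

6042.4472 $


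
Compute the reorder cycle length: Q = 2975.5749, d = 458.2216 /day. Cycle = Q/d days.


Cycle = 2975.5749 / 458.2216 = 6.4937

6.4937 days


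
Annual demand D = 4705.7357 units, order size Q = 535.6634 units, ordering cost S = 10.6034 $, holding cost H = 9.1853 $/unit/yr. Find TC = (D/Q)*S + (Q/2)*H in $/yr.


Ordering cost = D*S/Q = 93.1495
Holding cost = Q*H/2 = 2460.1145
TC = 93.1495 + 2460.1145 = 2553.2641

2553.2641 $/yr


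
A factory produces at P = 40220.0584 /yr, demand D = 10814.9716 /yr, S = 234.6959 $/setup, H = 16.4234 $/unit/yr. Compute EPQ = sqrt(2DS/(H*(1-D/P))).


1 - D/P = 1 - 0.2689 = 0.7311
H*(1-D/P) = 12.0072
2DS = 5076458.9863
EPQ = sqrt(422783.5124) = 650.2180

650.2180 units


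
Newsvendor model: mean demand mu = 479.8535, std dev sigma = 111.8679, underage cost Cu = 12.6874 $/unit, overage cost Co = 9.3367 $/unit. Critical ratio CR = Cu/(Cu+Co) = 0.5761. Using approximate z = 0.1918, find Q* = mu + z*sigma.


CR = Cu/(Cu+Co) = 12.6874/(12.6874+9.3367) = 0.5761
z = 0.1918
Q* = 479.8535 + 0.1918 * 111.8679 = 501.3098

501.3098 units


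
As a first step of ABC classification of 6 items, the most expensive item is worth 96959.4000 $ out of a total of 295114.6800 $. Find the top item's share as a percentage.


Top item = 96959.4000
Total = 295114.6800
Percentage = 96959.4000 / 295114.6800 * 100 = 32.8548

32.8548%


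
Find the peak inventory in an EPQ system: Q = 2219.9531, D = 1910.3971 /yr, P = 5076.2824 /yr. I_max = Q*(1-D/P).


D/P = 0.3763
1 - D/P = 0.6237
I_max = 2219.9531 * 0.6237 = 1384.5008

1384.5008 units


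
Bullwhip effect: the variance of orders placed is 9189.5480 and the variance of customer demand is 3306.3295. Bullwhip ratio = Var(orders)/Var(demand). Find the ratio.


BW = 9189.5480 / 3306.3295 = 2.7794

2.7794


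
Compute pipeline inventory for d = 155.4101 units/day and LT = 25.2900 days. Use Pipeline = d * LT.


Pipeline = 155.4101 * 25.2900 = 3930.3214

3930.3214 units


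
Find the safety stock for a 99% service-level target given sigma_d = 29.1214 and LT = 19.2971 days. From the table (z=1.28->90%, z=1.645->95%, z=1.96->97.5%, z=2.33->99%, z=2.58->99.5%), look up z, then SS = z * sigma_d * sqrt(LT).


From the table, SL = 99% corresponds to z = 2.33
sqrt(LT) = sqrt(19.2971) = 4.3928
SS = 2.33 * 29.1214 * 4.3928 = 298.0672

298.0672 units


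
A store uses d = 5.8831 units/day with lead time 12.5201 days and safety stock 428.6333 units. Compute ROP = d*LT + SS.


d*LT = 5.8831 * 12.5201 = 73.6570
ROP = 73.6570 + 428.6333 = 502.2903

502.2903 units


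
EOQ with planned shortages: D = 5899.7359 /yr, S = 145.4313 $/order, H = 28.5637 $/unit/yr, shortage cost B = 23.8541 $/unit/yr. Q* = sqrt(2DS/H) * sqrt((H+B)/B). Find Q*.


sqrt(2DS/H) = 245.1055
sqrt((H+B)/B) = 1.4824
Q* = 245.1055 * 1.4824 = 363.3380

363.3380 units


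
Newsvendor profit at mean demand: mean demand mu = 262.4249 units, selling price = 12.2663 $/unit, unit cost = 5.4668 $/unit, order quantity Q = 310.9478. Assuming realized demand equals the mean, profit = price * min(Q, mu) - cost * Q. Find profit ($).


Sales at mu = min(310.9478, 262.4249) = 262.4249
Revenue = 12.2663 * 262.4249 = 3218.9826
Total cost = 5.4668 * 310.9478 = 1699.8894
Profit = 3218.9826 - 1699.8894 = 1519.0931

1519.0931 $


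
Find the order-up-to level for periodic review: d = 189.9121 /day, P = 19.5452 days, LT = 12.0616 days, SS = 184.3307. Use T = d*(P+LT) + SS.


P + LT = 31.6068
d*(P+LT) = 189.9121 * 31.6068 = 6002.5138
T = 6002.5138 + 184.3307 = 6186.8445

6186.8445 units


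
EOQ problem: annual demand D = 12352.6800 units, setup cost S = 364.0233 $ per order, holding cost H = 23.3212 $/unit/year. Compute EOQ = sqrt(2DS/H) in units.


2*D*S = 2 * 12352.6800 * 364.0233 = 8993326.6749
2*D*S/H = 385628.8130
EOQ = sqrt(385628.8130) = 620.9902

620.9902 units


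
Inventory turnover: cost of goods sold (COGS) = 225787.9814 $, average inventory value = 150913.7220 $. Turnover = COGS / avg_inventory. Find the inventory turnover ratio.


Turnover = 225787.9814 / 150913.7220 = 1.4961

1.4961


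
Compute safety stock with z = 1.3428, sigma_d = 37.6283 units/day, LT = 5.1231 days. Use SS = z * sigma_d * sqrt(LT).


sqrt(LT) = sqrt(5.1231) = 2.2634
SS = 1.3428 * 37.6283 * 2.2634 = 114.3648

114.3648 units


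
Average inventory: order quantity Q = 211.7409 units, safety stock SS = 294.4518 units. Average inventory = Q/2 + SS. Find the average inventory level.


Q/2 = 105.8705
Avg = 105.8705 + 294.4518 = 400.3222

400.3222 units


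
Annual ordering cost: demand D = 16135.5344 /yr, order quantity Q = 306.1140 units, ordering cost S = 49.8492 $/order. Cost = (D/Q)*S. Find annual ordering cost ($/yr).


Number of orders = D/Q = 52.7109
Cost = 52.7109 * 49.8492 = 2627.5946

2627.5946 $/yr


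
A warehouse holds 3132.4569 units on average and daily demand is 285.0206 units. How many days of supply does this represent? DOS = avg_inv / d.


DOS = 3132.4569 / 285.0206 = 10.9903

10.9903 days


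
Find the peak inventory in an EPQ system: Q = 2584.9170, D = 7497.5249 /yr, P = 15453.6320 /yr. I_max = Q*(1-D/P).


D/P = 0.4852
1 - D/P = 0.5148
I_max = 2584.9170 * 0.5148 = 1330.8118

1330.8118 units


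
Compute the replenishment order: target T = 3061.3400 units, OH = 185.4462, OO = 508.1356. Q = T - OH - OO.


Inventory position = OH + OO = 185.4462 + 508.1356 = 693.5818
Q = 3061.3400 - 693.5818 = 2367.7582

2367.7582 units


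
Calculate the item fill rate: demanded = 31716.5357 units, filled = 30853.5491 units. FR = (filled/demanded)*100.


FR = 30853.5491 / 31716.5357 * 100 = 97.2791

97.2791%


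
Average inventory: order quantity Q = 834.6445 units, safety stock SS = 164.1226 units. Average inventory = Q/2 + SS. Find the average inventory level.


Q/2 = 417.3222
Avg = 417.3222 + 164.1226 = 581.4448

581.4448 units


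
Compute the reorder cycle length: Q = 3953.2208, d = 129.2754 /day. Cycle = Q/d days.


Cycle = 3953.2208 / 129.2754 = 30.5798

30.5798 days


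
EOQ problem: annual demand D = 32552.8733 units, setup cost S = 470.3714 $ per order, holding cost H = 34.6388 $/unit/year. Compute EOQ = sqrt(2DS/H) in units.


2*D*S = 2 * 32552.8733 * 470.3714 = 30623881.1763
2*D*S/H = 884091.8616
EOQ = sqrt(884091.8616) = 940.2616

940.2616 units


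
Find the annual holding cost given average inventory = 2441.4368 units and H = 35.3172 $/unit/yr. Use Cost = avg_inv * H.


Cost = 2441.4368 * 35.3172 = 86224.7118

86224.7118 $/yr


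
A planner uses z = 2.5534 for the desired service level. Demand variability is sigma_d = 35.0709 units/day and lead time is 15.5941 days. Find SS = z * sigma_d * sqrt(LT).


sqrt(LT) = sqrt(15.5941) = 3.9489
SS = 2.5534 * 35.0709 * 3.9489 = 353.6274

353.6274 units


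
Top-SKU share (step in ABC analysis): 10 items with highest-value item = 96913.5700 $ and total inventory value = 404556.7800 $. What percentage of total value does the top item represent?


Top item = 96913.5700
Total = 404556.7800
Percentage = 96913.5700 / 404556.7800 * 100 = 23.9555

23.9555%


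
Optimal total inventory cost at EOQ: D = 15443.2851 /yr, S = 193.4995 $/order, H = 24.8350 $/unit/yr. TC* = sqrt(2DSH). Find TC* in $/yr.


2*D*S*H = 148427268.8385
TC* = sqrt(148427268.8385) = 12183.0730

12183.0730 $/yr


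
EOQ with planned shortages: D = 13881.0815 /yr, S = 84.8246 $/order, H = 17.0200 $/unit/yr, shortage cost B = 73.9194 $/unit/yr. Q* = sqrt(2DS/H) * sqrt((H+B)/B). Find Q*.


sqrt(2DS/H) = 371.9699
sqrt((H+B)/B) = 1.1092
Q* = 371.9699 * 1.1092 = 412.5766

412.5766 units


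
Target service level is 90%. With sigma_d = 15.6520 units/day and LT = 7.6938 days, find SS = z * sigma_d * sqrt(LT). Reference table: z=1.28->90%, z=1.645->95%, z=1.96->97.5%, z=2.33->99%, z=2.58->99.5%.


From the table, SL = 90% corresponds to z = 1.28
sqrt(LT) = sqrt(7.6938) = 2.7738
SS = 1.28 * 15.6520 * 2.7738 = 55.5713

55.5713 units


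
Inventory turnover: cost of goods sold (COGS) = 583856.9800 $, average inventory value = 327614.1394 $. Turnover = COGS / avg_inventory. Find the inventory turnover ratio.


Turnover = 583856.9800 / 327614.1394 = 1.7821

1.7821


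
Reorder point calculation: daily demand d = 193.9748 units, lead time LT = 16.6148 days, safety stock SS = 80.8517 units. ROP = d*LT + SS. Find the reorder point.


d*LT = 193.9748 * 16.6148 = 3222.8525
ROP = 3222.8525 + 80.8517 = 3303.7042

3303.7042 units


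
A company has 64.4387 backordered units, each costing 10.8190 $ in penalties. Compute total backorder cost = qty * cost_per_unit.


Total = 64.4387 * 10.8190 = 697.1623

697.1623 $


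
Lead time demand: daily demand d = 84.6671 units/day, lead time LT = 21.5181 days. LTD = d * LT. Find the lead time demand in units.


LTD = 84.6671 * 21.5181 = 1821.8751

1821.8751 units


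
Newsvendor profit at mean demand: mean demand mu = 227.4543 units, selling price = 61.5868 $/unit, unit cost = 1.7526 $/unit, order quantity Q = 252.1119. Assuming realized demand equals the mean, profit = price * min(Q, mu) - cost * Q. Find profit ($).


Sales at mu = min(252.1119, 227.4543) = 227.4543
Revenue = 61.5868 * 227.4543 = 14008.1825
Total cost = 1.7526 * 252.1119 = 441.8513
Profit = 14008.1825 - 441.8513 = 13566.3312

13566.3312 $


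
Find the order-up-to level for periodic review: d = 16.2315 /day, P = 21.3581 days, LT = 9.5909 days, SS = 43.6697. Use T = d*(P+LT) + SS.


P + LT = 30.9490
d*(P+LT) = 16.2315 * 30.9490 = 502.3487
T = 502.3487 + 43.6697 = 546.0184

546.0184 units


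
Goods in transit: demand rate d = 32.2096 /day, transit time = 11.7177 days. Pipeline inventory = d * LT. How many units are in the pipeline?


Pipeline = 32.2096 * 11.7177 = 377.4224

377.4224 units


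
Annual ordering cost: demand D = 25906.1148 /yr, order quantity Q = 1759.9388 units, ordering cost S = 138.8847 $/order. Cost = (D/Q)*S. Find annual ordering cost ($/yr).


Number of orders = D/Q = 14.7199
Cost = 14.7199 * 138.8847 = 2044.3682

2044.3682 $/yr


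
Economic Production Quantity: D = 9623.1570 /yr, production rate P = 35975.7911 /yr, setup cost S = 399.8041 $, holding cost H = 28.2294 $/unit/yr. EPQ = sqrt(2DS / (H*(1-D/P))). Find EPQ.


1 - D/P = 1 - 0.2675 = 0.7325
H*(1-D/P) = 20.6783
2DS = 7694755.2471
EPQ = sqrt(372116.9765) = 610.0139

610.0139 units


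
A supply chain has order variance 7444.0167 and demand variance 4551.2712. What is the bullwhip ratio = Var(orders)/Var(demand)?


BW = 7444.0167 / 4551.2712 = 1.6356

1.6356


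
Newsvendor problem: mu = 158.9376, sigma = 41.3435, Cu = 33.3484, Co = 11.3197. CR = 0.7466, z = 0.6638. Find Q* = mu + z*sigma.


CR = Cu/(Cu+Co) = 33.3484/(33.3484+11.3197) = 0.7466
z = 0.6638
Q* = 158.9376 + 0.6638 * 41.3435 = 186.3814

186.3814 units


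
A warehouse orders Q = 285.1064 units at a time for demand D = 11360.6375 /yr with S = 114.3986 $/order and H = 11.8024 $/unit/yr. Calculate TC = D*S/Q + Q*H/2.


Ordering cost = D*S/Q = 4558.4421
Holding cost = Q*H/2 = 1682.4699
TC = 4558.4421 + 1682.4699 = 6240.9120

6240.9120 $/yr


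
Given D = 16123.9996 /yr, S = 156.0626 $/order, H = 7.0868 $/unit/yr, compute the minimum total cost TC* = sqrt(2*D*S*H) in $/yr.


2*D*S*H = 35665785.1325
TC* = sqrt(35665785.1325) = 5972.0838

5972.0838 $/yr


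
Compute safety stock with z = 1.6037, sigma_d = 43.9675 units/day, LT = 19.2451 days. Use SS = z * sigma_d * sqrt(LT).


sqrt(LT) = sqrt(19.2451) = 4.3869
SS = 1.6037 * 43.9675 * 4.3869 = 309.3250

309.3250 units


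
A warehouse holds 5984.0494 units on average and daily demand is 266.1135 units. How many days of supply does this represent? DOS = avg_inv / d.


DOS = 5984.0494 / 266.1135 = 22.4868

22.4868 days


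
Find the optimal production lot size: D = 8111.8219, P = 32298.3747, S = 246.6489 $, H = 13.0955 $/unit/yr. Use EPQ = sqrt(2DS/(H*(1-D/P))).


1 - D/P = 1 - 0.2512 = 0.7488
H*(1-D/P) = 9.8065
2DS = 4001543.8973
EPQ = sqrt(408048.8840) = 638.7870

638.7870 units


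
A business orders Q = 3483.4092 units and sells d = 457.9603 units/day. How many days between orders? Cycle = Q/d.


Cycle = 3483.4092 / 457.9603 = 7.6064

7.6064 days


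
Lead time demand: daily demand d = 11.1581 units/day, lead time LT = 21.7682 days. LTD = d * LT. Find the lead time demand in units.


LTD = 11.1581 * 21.7682 = 242.8918

242.8918 units


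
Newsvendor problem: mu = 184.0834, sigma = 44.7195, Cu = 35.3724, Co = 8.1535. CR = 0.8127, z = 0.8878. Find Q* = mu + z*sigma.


CR = Cu/(Cu+Co) = 35.3724/(35.3724+8.1535) = 0.8127
z = 0.8878
Q* = 184.0834 + 0.8878 * 44.7195 = 223.7854

223.7854 units


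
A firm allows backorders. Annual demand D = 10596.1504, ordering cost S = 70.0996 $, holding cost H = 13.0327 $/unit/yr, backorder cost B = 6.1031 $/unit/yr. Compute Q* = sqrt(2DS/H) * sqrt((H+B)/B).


sqrt(2DS/H) = 337.6211
sqrt((H+B)/B) = 1.7707
Q* = 337.6211 * 1.7707 = 597.8300

597.8300 units


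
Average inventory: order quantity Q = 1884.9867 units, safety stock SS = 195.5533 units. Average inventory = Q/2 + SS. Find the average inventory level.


Q/2 = 942.4933
Avg = 942.4933 + 195.5533 = 1138.0466

1138.0466 units


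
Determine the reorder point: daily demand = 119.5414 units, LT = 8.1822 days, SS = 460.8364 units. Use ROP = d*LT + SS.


d*LT = 119.5414 * 8.1822 = 978.1116
ROP = 978.1116 + 460.8364 = 1438.9480

1438.9480 units


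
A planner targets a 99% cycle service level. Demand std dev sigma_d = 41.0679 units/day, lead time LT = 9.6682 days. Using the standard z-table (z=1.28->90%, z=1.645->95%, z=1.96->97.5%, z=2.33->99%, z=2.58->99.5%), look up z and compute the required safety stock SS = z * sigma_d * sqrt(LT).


From the table, SL = 99% corresponds to z = 2.33
sqrt(LT) = sqrt(9.6682) = 3.1094
SS = 2.33 * 41.0679 * 3.1094 = 297.5303

297.5303 units


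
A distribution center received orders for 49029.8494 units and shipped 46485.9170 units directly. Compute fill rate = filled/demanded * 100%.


FR = 46485.9170 / 49029.8494 * 100 = 94.8115

94.8115%


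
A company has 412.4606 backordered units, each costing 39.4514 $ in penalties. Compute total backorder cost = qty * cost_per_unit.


Total = 412.4606 * 39.4514 = 16272.1481

16272.1481 $


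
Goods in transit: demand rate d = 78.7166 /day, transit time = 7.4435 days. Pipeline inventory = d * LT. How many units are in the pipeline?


Pipeline = 78.7166 * 7.4435 = 585.9270

585.9270 units


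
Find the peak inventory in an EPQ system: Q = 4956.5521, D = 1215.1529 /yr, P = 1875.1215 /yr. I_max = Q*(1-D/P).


D/P = 0.6480
1 - D/P = 0.3520
I_max = 4956.5521 * 0.3520 = 1744.5103

1744.5103 units


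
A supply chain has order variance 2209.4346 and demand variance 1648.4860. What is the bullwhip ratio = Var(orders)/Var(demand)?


BW = 2209.4346 / 1648.4860 = 1.3403

1.3403


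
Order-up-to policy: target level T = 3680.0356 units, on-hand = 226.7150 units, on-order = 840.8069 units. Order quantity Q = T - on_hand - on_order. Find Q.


Inventory position = OH + OO = 226.7150 + 840.8069 = 1067.5219
Q = 3680.0356 - 1067.5219 = 2612.5137

2612.5137 units


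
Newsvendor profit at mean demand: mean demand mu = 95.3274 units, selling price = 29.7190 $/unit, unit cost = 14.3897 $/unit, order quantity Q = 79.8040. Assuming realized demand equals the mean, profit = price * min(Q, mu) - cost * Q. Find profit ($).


Sales at mu = min(79.8040, 95.3274) = 79.8040
Revenue = 29.7190 * 79.8040 = 2371.6951
Total cost = 14.3897 * 79.8040 = 1148.3556
Profit = 2371.6951 - 1148.3556 = 1223.3395

1223.3395 $


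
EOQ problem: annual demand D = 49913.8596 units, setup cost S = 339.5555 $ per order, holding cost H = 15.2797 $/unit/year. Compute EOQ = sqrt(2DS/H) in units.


2*D*S = 2 * 49913.8596 * 339.5555 = 33897051.1068
2*D*S/H = 2218436.9527
EOQ = sqrt(2218436.9527) = 1489.4418

1489.4418 units


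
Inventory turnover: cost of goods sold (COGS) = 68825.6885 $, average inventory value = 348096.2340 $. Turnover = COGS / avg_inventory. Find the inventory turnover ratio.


Turnover = 68825.6885 / 348096.2340 = 0.1977

0.1977


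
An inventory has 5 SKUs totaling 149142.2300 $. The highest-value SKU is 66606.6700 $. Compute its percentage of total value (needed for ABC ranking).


Top item = 66606.6700
Total = 149142.2300
Percentage = 66606.6700 / 149142.2300 * 100 = 44.6598

44.6598%


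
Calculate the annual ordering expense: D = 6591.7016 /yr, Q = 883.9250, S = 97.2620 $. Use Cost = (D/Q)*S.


Number of orders = D/Q = 7.4573
Cost = 7.4573 * 97.2620 = 725.3128

725.3128 $/yr


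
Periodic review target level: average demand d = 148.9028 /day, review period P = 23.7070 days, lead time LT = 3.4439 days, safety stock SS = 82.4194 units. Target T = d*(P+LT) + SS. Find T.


P + LT = 27.1509
d*(P+LT) = 148.9028 * 27.1509 = 4042.8450
T = 4042.8450 + 82.4194 = 4125.2644

4125.2644 units


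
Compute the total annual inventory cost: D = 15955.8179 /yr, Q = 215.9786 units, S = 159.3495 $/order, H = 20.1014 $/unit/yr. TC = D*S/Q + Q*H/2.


Ordering cost = D*S/Q = 11772.2386
Holding cost = Q*H/2 = 2170.7361
TC = 11772.2386 + 2170.7361 = 13942.9747

13942.9747 $/yr


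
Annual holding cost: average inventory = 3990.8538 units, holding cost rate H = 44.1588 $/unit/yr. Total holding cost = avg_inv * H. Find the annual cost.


Cost = 3990.8538 * 44.1588 = 176231.3148

176231.3148 $/yr


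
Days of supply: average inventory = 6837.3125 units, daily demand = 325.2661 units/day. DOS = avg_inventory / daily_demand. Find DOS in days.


DOS = 6837.3125 / 325.2661 = 21.0207

21.0207 days


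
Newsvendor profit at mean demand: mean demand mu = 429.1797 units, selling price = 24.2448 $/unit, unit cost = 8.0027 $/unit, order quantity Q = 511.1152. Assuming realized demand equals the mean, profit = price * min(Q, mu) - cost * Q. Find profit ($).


Sales at mu = min(511.1152, 429.1797) = 429.1797
Revenue = 24.2448 * 429.1797 = 10405.3760
Total cost = 8.0027 * 511.1152 = 4090.3016
Profit = 10405.3760 - 4090.3016 = 6315.0744

6315.0744 $


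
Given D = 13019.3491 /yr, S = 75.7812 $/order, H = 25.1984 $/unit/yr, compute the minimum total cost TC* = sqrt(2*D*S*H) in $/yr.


2*D*S*H = 49722586.4700
TC* = sqrt(49722586.4700) = 7051.4244

7051.4244 $/yr


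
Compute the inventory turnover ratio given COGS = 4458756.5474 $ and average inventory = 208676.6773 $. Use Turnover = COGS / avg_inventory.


Turnover = 4458756.5474 / 208676.6773 = 21.3668

21.3668


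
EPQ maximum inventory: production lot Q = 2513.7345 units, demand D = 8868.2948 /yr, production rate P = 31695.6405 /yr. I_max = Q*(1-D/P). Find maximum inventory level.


D/P = 0.2798
1 - D/P = 0.7202
I_max = 2513.7345 * 0.7202 = 1810.4031

1810.4031 units


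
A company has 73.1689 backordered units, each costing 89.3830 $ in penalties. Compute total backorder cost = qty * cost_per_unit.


Total = 73.1689 * 89.3830 = 6540.0558

6540.0558 $


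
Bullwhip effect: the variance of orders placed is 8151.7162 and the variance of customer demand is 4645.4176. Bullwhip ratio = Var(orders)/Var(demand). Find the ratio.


BW = 8151.7162 / 4645.4176 = 1.7548

1.7548


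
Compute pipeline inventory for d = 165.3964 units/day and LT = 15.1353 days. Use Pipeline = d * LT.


Pipeline = 165.3964 * 15.1353 = 2503.3241

2503.3241 units


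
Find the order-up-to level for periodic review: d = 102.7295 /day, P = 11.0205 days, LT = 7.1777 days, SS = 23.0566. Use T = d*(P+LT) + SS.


P + LT = 18.1982
d*(P+LT) = 102.7295 * 18.1982 = 1869.4920
T = 1869.4920 + 23.0566 = 1892.5486

1892.5486 units


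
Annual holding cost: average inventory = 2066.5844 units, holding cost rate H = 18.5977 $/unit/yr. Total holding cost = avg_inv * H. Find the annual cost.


Cost = 2066.5844 * 18.5977 = 38433.7167

38433.7167 $/yr


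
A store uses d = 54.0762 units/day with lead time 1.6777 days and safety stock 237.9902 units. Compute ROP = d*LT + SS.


d*LT = 54.0762 * 1.6777 = 90.7236
ROP = 90.7236 + 237.9902 = 328.7138

328.7138 units


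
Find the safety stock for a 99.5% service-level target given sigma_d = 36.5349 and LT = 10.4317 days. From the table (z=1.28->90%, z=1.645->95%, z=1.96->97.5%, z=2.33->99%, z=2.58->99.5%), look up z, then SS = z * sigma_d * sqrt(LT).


From the table, SL = 99.5% corresponds to z = 2.58
sqrt(LT) = sqrt(10.4317) = 3.2298
SS = 2.58 * 36.5349 * 3.2298 = 304.4424

304.4424 units


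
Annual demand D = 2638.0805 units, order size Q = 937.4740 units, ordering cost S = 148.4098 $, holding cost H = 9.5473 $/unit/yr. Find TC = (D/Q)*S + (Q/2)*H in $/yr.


Ordering cost = D*S/Q = 417.6297
Holding cost = Q*H/2 = 4475.1728
TC = 417.6297 + 4475.1728 = 4892.8025

4892.8025 $/yr


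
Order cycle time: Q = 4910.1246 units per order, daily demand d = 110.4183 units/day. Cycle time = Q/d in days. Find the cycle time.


Cycle = 4910.1246 / 110.4183 = 44.4684

44.4684 days


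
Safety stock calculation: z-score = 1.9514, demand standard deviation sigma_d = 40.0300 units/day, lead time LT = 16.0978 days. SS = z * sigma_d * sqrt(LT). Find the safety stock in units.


sqrt(LT) = sqrt(16.0978) = 4.0122
SS = 1.9514 * 40.0300 * 4.0122 = 313.4117

313.4117 units


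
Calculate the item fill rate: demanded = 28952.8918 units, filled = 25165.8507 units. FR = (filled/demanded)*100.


FR = 25165.8507 / 28952.8918 * 100 = 86.9200

86.9200%


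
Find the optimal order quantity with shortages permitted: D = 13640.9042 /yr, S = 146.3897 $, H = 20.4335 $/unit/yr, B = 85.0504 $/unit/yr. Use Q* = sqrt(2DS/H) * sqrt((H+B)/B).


sqrt(2DS/H) = 442.0999
sqrt((H+B)/B) = 1.1137
Q* = 442.0999 * 1.1137 = 492.3516

492.3516 units


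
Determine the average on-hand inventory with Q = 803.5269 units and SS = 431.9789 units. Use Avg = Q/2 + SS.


Q/2 = 401.7634
Avg = 401.7634 + 431.9789 = 833.7423

833.7423 units


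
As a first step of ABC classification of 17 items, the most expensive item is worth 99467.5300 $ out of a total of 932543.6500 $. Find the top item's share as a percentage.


Top item = 99467.5300
Total = 932543.6500
Percentage = 99467.5300 / 932543.6500 * 100 = 10.6663

10.6663%


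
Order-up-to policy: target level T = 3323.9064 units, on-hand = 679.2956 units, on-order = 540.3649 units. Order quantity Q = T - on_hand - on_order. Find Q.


Inventory position = OH + OO = 679.2956 + 540.3649 = 1219.6605
Q = 3323.9064 - 1219.6605 = 2104.2459

2104.2459 units


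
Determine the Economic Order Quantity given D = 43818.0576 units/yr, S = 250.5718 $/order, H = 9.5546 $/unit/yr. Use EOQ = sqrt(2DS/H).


2*D*S = 2 * 43818.0576 * 250.5718 = 21959139.1307
2*D*S/H = 2298279.2718
EOQ = sqrt(2298279.2718) = 1516.0077

1516.0077 units


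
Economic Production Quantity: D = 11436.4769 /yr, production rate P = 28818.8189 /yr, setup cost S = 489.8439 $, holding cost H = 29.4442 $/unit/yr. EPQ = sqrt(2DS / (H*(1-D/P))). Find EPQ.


1 - D/P = 1 - 0.3968 = 0.6032
H*(1-D/P) = 17.7595
2DS = 11204176.8939
EPQ = sqrt(630881.9256) = 794.2808

794.2808 units


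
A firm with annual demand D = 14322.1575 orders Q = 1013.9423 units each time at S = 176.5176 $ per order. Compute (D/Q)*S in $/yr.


Number of orders = D/Q = 14.1252
Cost = 14.1252 * 176.5176 = 2493.3498

2493.3498 $/yr


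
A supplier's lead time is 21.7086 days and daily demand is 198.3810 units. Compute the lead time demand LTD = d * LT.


LTD = 198.3810 * 21.7086 = 4306.5738

4306.5738 units


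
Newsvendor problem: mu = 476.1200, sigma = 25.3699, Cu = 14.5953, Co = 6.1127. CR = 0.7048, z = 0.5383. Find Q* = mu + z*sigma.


CR = Cu/(Cu+Co) = 14.5953/(14.5953+6.1127) = 0.7048
z = 0.5383
Q* = 476.1200 + 0.5383 * 25.3699 = 489.7766

489.7766 units


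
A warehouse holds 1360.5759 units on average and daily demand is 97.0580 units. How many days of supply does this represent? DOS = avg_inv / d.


DOS = 1360.5759 / 97.0580 = 14.0182

14.0182 days


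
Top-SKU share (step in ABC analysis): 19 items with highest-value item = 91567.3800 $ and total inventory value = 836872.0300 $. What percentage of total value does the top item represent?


Top item = 91567.3800
Total = 836872.0300
Percentage = 91567.3800 / 836872.0300 * 100 = 10.9416

10.9416%


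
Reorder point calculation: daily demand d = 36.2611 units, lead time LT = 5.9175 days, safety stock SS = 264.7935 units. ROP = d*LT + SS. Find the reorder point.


d*LT = 36.2611 * 5.9175 = 214.5751
ROP = 214.5751 + 264.7935 = 479.3686

479.3686 units


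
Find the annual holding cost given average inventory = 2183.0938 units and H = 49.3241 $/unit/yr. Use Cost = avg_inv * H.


Cost = 2183.0938 * 49.3241 = 107679.1369

107679.1369 $/yr


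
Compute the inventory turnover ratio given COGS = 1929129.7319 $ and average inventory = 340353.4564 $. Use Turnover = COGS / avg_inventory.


Turnover = 1929129.7319 / 340353.4564 = 5.6680

5.6680


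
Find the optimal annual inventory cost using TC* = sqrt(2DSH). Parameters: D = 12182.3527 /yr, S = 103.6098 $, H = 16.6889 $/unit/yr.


2*D*S*H = 42129830.5473
TC* = sqrt(42129830.5473) = 6490.7496

6490.7496 $/yr


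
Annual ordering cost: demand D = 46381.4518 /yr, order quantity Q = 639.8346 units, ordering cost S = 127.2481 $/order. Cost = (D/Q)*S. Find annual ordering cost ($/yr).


Number of orders = D/Q = 72.4898
Cost = 72.4898 * 127.2481 = 9224.1833

9224.1833 $/yr


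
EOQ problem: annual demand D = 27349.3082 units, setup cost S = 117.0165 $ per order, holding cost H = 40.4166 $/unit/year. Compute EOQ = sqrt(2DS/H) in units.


2*D*S = 2 * 27349.3082 * 117.0165 = 6400640.6460
2*D*S/H = 158366.6277
EOQ = sqrt(158366.6277) = 397.9530

397.9530 units


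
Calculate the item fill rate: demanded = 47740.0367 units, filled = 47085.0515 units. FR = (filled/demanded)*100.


FR = 47085.0515 / 47740.0367 * 100 = 98.6280

98.6280%


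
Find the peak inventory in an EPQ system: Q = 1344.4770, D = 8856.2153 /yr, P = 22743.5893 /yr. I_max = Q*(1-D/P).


D/P = 0.3894
1 - D/P = 0.6106
I_max = 1344.4770 * 0.6106 = 820.9458

820.9458 units


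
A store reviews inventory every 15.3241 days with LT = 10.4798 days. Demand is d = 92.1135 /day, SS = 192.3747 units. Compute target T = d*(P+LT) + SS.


P + LT = 25.8039
d*(P+LT) = 92.1135 * 25.8039 = 2376.8875
T = 2376.8875 + 192.3747 = 2569.2622

2569.2622 units


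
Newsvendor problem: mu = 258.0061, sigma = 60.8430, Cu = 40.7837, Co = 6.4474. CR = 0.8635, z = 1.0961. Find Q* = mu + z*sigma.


CR = Cu/(Cu+Co) = 40.7837/(40.7837+6.4474) = 0.8635
z = 1.0961
Q* = 258.0061 + 1.0961 * 60.8430 = 324.6961

324.6961 units


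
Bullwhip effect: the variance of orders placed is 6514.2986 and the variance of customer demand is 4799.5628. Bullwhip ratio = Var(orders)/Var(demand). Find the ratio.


BW = 6514.2986 / 4799.5628 = 1.3573

1.3573


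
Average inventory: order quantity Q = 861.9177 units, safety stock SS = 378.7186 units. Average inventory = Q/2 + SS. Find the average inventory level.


Q/2 = 430.9588
Avg = 430.9588 + 378.7186 = 809.6774

809.6774 units


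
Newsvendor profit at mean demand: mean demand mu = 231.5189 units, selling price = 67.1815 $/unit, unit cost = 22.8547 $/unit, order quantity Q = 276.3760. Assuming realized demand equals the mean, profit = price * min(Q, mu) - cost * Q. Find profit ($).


Sales at mu = min(276.3760, 231.5189) = 231.5189
Revenue = 67.1815 * 231.5189 = 15553.7870
Total cost = 22.8547 * 276.3760 = 6316.4906
Profit = 15553.7870 - 6316.4906 = 9237.2964

9237.2964 $


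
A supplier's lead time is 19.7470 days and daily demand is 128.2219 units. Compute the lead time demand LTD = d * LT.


LTD = 128.2219 * 19.7470 = 2531.9979

2531.9979 units


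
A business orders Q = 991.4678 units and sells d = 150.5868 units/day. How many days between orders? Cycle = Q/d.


Cycle = 991.4678 / 150.5868 = 6.5840

6.5840 days


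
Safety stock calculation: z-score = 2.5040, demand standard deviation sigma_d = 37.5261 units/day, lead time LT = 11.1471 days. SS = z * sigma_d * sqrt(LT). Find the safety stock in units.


sqrt(LT) = sqrt(11.1471) = 3.3387
SS = 2.5040 * 37.5261 * 3.3387 = 313.7247

313.7247 units


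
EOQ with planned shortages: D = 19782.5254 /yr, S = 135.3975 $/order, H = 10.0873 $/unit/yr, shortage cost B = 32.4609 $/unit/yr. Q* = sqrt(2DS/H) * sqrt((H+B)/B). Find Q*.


sqrt(2DS/H) = 728.7419
sqrt((H+B)/B) = 1.1449
Q* = 728.7419 * 1.1449 = 834.3227

834.3227 units


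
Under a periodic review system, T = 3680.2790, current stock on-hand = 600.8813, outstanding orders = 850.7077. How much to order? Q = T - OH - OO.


Inventory position = OH + OO = 600.8813 + 850.7077 = 1451.5890
Q = 3680.2790 - 1451.5890 = 2228.6900

2228.6900 units


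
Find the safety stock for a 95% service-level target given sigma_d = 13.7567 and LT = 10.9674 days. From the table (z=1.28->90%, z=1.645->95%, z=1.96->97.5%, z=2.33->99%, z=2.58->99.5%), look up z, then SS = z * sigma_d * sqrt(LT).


From the table, SL = 95% corresponds to z = 1.645
sqrt(LT) = sqrt(10.9674) = 3.3117
SS = 1.645 * 13.7567 * 3.3117 = 74.9432

74.9432 units


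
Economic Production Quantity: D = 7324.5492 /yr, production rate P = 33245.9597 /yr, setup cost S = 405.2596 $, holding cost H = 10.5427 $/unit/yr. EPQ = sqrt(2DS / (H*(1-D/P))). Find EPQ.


1 - D/P = 1 - 0.2203 = 0.7797
H*(1-D/P) = 8.2200
2DS = 5936687.7579
EPQ = sqrt(722225.1429) = 849.8383

849.8383 units


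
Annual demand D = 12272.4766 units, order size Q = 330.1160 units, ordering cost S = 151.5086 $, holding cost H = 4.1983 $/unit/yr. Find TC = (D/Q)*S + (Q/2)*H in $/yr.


Ordering cost = D*S/Q = 5632.5224
Holding cost = Q*H/2 = 692.9630
TC = 5632.5224 + 692.9630 = 6325.4854

6325.4854 $/yr


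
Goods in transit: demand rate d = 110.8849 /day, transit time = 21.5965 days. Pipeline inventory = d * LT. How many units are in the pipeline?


Pipeline = 110.8849 * 21.5965 = 2394.7257

2394.7257 units


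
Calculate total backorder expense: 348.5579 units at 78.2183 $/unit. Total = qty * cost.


Total = 348.5579 * 78.2183 = 27263.6064

27263.6064 $


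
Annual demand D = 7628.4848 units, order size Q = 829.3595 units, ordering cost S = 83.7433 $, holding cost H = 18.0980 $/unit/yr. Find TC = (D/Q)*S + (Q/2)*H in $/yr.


Ordering cost = D*S/Q = 770.2745
Holding cost = Q*H/2 = 7504.8741
TC = 770.2745 + 7504.8741 = 8275.1486

8275.1486 $/yr


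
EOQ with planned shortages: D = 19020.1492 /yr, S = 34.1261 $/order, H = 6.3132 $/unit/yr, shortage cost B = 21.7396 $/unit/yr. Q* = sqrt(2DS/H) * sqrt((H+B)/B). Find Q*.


sqrt(2DS/H) = 453.4616
sqrt((H+B)/B) = 1.1360
Q* = 453.4616 * 1.1360 = 515.1134

515.1134 units
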